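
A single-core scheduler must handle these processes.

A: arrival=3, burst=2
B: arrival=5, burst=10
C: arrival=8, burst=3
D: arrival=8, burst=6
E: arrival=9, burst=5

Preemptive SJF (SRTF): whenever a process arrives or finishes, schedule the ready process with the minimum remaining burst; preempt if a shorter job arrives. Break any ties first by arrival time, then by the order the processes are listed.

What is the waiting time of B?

14

Schedule: | idle 0-3 | A 3-5 | B 5-8 | C 8-11 | E 11-16 | D 16-22 | B 22-29 |
Completion: A=5  B=29  C=11  D=22  E=16
Waiting(B) = turnaround − burst = 24 − 10 = 14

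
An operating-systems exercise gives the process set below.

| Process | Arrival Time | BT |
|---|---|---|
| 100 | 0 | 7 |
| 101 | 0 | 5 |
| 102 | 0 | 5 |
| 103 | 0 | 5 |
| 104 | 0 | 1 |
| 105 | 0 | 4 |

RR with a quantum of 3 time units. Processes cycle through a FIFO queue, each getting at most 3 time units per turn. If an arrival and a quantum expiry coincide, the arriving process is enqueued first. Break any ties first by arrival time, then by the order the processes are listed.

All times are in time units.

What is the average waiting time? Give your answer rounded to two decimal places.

18.00

Gantt: | 100 0-3 | 101 3-6 | 102 6-9 | 103 9-12 | 104 12-13 | 105 13-16 | 100 16-19 | 101 19-21 | 102 21-23 | 103 23-25 | 105 25-26 | 100 26-27 |
Completion: 100=27  101=21  102=23  103=25  104=13  105=26
Turnaround (C−A): 100=27  101=21  102=23  103=25  104=13  105=26
Waiting times: 100=20, 101=16, 102=18, 103=20, 104=12, 105=22
Average waiting = (20+16+18+20+12+22) / 6 = 108/6 = 18.00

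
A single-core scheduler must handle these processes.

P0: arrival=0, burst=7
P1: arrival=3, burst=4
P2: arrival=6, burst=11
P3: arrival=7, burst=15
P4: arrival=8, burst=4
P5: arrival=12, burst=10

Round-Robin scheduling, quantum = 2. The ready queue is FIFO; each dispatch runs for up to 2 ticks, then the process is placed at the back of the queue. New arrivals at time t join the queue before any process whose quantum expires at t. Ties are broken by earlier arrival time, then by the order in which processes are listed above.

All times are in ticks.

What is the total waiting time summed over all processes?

Timeline: | P0 0-4 | P1 4-6 | P0 6-8 | P2 8-10 | P1 10-12 | P3 12-14 | P4 14-16 | P0 16-17 | P2 17-19 | P5 19-21 | P3 21-23 | P4 23-25 | P2 25-27 | P5 27-29 | P3 29-31 | P2 31-33 | P5 33-35 | P3 35-37 | P2 37-39 | P5 39-41 | P3 41-43 | P2 43-44 | P5 44-46 | P3 46-51 |
Completion: P0=17  P1=12  P2=44  P3=51  P4=25  P5=46
Waiting = turnaround − burst: P0=10, P1=5, P2=27, P3=29, P4=13, P5=24
Total waiting = 10 + 5 + 27 + 29 + 13 + 24 = 108

108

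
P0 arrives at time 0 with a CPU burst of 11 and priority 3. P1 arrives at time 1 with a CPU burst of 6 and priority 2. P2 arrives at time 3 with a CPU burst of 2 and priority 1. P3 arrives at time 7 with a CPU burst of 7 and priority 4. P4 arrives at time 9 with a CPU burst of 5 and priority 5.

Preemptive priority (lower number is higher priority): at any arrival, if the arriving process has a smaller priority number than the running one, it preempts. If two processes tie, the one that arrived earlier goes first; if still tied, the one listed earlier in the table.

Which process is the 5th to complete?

Timeline: | P0 0-1 | P1 1-3 | P2 3-5 | P1 5-9 | P0 9-19 | P3 19-26 | P4 26-31 |
Completion: P0=19  P1=9  P2=5  P3=26  P4=31
Finish order: P2 → P1 → P0 → P3 → P4

P4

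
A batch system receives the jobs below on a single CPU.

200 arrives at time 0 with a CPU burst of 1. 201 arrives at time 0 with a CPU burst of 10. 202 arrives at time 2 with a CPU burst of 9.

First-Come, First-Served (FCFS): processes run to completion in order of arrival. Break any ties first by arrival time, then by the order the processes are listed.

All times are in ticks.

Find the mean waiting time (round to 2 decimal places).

3.33

Schedule: | 200 0-1 | 201 1-11 | 202 11-20 |
Completion: 200=1  201=11  202=20
Turnaround (C−A): 200=1  201=11  202=18
Waiting times: 200=0, 201=1, 202=9
Average waiting = (0+1+9) / 3 = 10/3 = 3.33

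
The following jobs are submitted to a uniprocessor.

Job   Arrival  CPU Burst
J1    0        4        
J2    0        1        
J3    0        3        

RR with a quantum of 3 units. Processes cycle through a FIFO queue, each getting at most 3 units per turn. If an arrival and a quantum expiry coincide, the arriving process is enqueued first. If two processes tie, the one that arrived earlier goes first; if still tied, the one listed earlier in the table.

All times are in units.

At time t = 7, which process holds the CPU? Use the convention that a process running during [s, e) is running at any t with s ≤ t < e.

J1

Gantt: | J1 0-3 | J2 3-4 | J3 4-7 | J1 7-8 |
Completion: J1=8  J2=4  J3=7
Turnaround (C−A): J1=8  J2=4  J3=7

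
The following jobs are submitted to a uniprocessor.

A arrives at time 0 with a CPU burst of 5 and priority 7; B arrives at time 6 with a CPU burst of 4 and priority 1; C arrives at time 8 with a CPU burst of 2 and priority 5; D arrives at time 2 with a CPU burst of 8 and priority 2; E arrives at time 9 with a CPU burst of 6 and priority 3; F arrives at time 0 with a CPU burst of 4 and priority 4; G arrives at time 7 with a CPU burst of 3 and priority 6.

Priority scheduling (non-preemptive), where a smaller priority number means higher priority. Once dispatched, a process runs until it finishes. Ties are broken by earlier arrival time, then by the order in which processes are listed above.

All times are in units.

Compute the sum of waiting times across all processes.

Gantt: | F 0-4 | D 4-12 | B 12-16 | E 16-22 | C 22-24 | G 24-27 | A 27-32 |
Completion: A=32  B=16  C=24  D=12  E=22  F=4  G=27
Turnaround (C−A): A=32  B=10  C=16  D=10  E=13  F=4  G=20
Waiting = turnaround − burst: A=27, B=6, C=14, D=2, E=7, F=0, G=17
Total waiting = 27 + 6 + 14 + 2 + 7 + 0 + 17 = 73

73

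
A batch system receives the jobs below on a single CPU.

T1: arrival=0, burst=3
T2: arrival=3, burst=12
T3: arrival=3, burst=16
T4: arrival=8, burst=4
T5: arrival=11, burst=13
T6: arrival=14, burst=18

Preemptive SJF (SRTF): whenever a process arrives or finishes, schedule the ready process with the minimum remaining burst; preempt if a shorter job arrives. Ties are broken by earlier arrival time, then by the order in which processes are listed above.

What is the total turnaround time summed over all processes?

141

Schedule: | T1 0-3 | T2 3-8 | T4 8-12 | T2 12-19 | T5 19-32 | T3 32-48 | T6 48-66 |
Completion: T1=3  T2=19  T3=48  T4=12  T5=32  T6=66
Turnaround (C−A): T1=3  T2=16  T3=45  T4=4  T5=21  T6=52
Turnaround = completion − arrival: T1=3, T2=16, T3=45, T4=4, T5=21, T6=52
Total turnaround = 3 + 16 + 45 + 4 + 21 + 52 = 141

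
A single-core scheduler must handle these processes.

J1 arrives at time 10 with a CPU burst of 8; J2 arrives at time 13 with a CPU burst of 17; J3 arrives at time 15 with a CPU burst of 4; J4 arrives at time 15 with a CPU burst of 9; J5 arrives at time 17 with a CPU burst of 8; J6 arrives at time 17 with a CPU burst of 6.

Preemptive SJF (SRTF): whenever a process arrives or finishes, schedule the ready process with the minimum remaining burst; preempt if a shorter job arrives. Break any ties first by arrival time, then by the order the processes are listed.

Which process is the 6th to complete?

J2

Timeline: | idle 0-10 | J1 10-18 | J3 18-22 | J6 22-28 | J5 28-36 | J4 36-45 | J2 45-62 |
Completion: J1=18  J2=62  J3=22  J4=45  J5=36  J6=28
Turnaround (C−A): J1=8  J2=49  J3=7  J4=30  J5=19  J6=11
Finish order: J1 → J3 → J6 → J5 → J4 → J2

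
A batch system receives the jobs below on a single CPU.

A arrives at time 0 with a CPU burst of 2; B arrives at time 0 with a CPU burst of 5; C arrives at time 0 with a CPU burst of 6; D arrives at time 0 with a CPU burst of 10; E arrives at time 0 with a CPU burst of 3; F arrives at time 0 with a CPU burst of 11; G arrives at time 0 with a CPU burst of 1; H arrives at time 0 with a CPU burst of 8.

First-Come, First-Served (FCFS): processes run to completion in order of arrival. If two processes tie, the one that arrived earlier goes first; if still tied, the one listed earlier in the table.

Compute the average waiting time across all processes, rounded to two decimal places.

18.25

Schedule: | A 0-2 | B 2-7 | C 7-13 | D 13-23 | E 23-26 | F 26-37 | G 37-38 | H 38-46 |
Completion: A=2  B=7  C=13  D=23  E=26  F=37  G=38  H=46
Turnaround (C−A): A=2  B=7  C=13  D=23  E=26  F=37  G=38  H=46
Waiting times: A=0, B=2, C=7, D=13, E=23, F=26, G=37, H=38
Average waiting = (0+2+7+13+23+26+37+38) / 8 = 146/8 = 18.25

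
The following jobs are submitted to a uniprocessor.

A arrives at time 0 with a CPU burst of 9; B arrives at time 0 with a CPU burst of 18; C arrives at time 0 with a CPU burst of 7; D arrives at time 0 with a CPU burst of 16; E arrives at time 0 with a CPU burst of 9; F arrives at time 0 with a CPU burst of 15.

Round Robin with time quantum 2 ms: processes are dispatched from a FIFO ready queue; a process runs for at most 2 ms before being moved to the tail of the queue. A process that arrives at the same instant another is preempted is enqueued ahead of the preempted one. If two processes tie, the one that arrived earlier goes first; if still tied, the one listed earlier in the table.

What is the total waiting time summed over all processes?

285

Gantt: | A 0-2 | B 2-4 | C 4-6 | D 6-8 | E 8-10 | F 10-12 | A 12-14 | B 14-16 | C 16-18 | D 18-20 | E 20-22 | F 22-24 | A 24-26 | B 26-28 | C 28-30 | D 30-32 | E 32-34 | F 34-36 | A 36-38 | B 38-40 | C 40-41 | D 41-43 | E 43-45 | F 45-47 | A 47-48 | B 48-50 | D 50-52 | E 52-53 | F 53-55 | B 55-57 | D 57-59 | F 59-61 | B 61-63 | D 63-65 | F 65-67 | B 67-69 | D 69-71 | F 71-72 | B 72-74 |
Completion: A=48  B=74  C=41  D=71  E=53  F=72
Turnaround (C−A): A=48  B=74  C=41  D=71  E=53  F=72
Waiting = turnaround − burst: A=39, B=56, C=34, D=55, E=44, F=57
Total waiting = 39 + 56 + 34 + 55 + 44 + 57 = 285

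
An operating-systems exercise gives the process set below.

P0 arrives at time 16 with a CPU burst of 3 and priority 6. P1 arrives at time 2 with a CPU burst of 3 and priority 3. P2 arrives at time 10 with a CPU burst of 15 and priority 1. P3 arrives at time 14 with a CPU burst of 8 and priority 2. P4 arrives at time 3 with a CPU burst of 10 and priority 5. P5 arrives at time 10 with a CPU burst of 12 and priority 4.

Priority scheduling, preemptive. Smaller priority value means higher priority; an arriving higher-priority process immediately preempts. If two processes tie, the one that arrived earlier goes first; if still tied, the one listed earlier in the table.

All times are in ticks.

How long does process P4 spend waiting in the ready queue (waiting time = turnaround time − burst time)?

37

Gantt: | idle 0-2 | P1 2-5 | P4 5-10 | P2 10-25 | P3 25-33 | P5 33-45 | P4 45-50 | P0 50-53 |
Completion: P0=53  P1=5  P2=25  P3=33  P4=50  P5=45
Turnaround (C−A): P0=37  P1=3  P2=15  P3=19  P4=47  P5=35
Waiting(P4) = turnaround − burst = 47 − 10 = 37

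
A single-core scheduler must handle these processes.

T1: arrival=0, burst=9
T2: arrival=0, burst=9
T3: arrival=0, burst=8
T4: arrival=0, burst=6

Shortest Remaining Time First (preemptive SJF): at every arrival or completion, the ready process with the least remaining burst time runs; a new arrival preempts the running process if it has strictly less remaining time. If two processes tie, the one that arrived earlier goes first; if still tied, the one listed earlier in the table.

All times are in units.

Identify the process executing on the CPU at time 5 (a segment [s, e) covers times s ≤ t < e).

Timeline: | T4 0-6 | T3 6-14 | T1 14-23 | T2 23-32 |
Completion: T1=23  T2=32  T3=14  T4=6
Turnaround (C−A): T1=23  T2=32  T3=14  T4=6

T4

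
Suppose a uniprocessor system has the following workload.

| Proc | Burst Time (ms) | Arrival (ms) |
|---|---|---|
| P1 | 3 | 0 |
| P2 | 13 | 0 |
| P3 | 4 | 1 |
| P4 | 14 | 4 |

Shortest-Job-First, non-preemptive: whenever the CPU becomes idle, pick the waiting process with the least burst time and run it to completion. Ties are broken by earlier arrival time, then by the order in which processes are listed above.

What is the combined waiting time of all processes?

25

Schedule: | P1 0-3 | P3 3-7 | P2 7-20 | P4 20-34 |
Completion: P1=3  P2=20  P3=7  P4=34
Turnaround (C−A): P1=3  P2=20  P3=6  P4=30
Waiting = turnaround − burst: P1=0, P2=7, P3=2, P4=16
Total waiting = 0 + 7 + 2 + 16 = 25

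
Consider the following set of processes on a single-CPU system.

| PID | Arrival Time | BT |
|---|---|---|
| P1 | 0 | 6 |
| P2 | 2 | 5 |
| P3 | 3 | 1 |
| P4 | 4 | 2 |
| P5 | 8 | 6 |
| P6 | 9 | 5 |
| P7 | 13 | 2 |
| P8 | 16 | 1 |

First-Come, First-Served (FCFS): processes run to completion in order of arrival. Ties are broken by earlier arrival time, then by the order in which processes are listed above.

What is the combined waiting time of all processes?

60

Schedule: | P1 0-6 | P2 6-11 | P3 11-12 | P4 12-14 | P5 14-20 | P6 20-25 | P7 25-27 | P8 27-28 |
Completion: P1=6  P2=11  P3=12  P4=14  P5=20  P6=25  P7=27  P8=28
Turnaround (C−A): P1=6  P2=9  P3=9  P4=10  P5=12  P6=16  P7=14  P8=12
Waiting = turnaround − burst: P1=0, P2=4, P3=8, P4=8, P5=6, P6=11, P7=12, P8=11
Total waiting = 0 + 4 + 8 + 8 + 6 + 11 + 12 + 11 = 60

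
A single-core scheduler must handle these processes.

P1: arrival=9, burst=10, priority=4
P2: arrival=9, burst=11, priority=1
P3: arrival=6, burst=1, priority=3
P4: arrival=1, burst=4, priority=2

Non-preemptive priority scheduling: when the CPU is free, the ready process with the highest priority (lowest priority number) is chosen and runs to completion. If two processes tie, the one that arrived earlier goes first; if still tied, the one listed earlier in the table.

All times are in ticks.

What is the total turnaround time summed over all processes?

Timeline: | idle 0-1 | P4 1-5 | idle 5-6 | P3 6-7 | idle 7-9 | P2 9-20 | P1 20-30 |
Completion: P1=30  P2=20  P3=7  P4=5
Turnaround = completion − arrival: P1=21, P2=11, P3=1, P4=4
Total turnaround = 21 + 11 + 1 + 4 = 37

37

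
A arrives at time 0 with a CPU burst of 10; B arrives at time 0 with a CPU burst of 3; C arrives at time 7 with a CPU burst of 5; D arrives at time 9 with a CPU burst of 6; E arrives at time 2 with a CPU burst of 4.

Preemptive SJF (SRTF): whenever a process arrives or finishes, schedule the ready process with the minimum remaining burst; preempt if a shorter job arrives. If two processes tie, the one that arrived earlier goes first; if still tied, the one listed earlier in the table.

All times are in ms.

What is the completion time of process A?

Gantt: | B 0-3 | E 3-7 | C 7-12 | D 12-18 | A 18-28 |
Completion: A=28  B=3  C=12  D=18  E=7

28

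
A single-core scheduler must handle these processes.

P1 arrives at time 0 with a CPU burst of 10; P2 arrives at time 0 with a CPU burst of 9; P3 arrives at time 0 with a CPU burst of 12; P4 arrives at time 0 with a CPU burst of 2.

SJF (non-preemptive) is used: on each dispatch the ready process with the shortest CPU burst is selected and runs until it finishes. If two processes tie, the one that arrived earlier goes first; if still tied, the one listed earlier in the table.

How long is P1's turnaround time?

Timeline: | P4 0-2 | P2 2-11 | P1 11-21 | P3 21-33 |
Completion: P1=21  P2=11  P3=33  P4=2
Turnaround(P1) = completion − arrival = 21 − 0 = 21

21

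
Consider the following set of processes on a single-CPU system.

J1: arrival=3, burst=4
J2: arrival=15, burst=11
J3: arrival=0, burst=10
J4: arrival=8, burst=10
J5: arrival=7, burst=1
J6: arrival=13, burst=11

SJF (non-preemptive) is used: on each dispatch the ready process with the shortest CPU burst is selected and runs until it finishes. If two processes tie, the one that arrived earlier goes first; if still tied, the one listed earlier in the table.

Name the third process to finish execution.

J1

Schedule: | J3 0-10 | J5 10-11 | J1 11-15 | J4 15-25 | J6 25-36 | J2 36-47 |
Completion: J1=15  J2=47  J3=10  J4=25  J5=11  J6=36
Finish order: J3 → J5 → J1 → J4 → J6 → J2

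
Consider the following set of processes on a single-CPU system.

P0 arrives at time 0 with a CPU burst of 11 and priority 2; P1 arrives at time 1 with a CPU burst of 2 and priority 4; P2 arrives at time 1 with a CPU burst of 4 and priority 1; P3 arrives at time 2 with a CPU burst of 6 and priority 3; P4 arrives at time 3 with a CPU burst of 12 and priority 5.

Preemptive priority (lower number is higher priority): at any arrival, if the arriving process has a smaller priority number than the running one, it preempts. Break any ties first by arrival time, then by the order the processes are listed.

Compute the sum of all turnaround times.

92

Schedule: | P0 0-1 | P2 1-5 | P0 5-15 | P3 15-21 | P1 21-23 | P4 23-35 |
Completion: P0=15  P1=23  P2=5  P3=21  P4=35
Turnaround (C−A): P0=15  P1=22  P2=4  P3=19  P4=32
Turnaround = completion − arrival: P0=15, P1=22, P2=4, P3=19, P4=32
Total turnaround = 15 + 22 + 4 + 19 + 32 = 92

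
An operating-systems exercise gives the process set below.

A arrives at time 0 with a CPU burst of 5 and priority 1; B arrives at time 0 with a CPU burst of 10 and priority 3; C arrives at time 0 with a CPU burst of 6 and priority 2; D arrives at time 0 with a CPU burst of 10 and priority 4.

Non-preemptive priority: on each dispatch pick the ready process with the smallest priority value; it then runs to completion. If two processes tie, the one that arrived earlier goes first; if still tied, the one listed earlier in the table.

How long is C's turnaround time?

11

Schedule: | A 0-5 | C 5-11 | B 11-21 | D 21-31 |
Completion: A=5  B=21  C=11  D=31
Turnaround(C) = completion − arrival = 11 − 0 = 11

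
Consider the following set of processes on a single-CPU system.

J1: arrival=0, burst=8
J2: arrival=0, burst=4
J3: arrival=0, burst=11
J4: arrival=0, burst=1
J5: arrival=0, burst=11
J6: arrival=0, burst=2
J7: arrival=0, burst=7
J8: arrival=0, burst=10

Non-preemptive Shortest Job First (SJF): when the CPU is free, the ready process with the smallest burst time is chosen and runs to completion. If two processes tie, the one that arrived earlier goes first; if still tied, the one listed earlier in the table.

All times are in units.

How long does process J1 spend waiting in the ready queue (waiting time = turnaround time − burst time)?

Timeline: | J4 0-1 | J6 1-3 | J2 3-7 | J7 7-14 | J1 14-22 | J8 22-32 | J3 32-43 | J5 43-54 |
Completion: J1=22  J2=7  J3=43  J4=1  J5=54  J6=3  J7=14  J8=32
Turnaround (C−A): J1=22  J2=7  J3=43  J4=1  J5=54  J6=3  J7=14  J8=32
Waiting(J1) = turnaround − burst = 22 − 8 = 14

14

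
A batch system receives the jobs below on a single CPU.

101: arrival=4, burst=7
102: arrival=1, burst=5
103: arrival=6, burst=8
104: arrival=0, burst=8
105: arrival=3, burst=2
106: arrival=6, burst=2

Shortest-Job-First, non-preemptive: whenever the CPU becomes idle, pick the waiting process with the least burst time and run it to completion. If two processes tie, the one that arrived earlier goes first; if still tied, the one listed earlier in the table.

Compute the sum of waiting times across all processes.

Schedule: | 104 0-8 | 105 8-10 | 106 10-12 | 102 12-17 | 101 17-24 | 103 24-32 |
Completion: 101=24  102=17  103=32  104=8  105=10  106=12
Waiting = turnaround − burst: 101=13, 102=11, 103=18, 104=0, 105=5, 106=4
Total waiting = 13 + 11 + 18 + 0 + 5 + 4 = 51

51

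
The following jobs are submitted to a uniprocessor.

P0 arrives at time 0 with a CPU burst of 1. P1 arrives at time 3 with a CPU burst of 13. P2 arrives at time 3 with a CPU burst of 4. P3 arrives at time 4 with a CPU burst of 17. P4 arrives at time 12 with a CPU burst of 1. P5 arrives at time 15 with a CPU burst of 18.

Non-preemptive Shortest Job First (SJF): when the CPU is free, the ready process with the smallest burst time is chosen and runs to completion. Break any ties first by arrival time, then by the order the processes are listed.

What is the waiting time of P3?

17

Timeline: | P0 0-1 | idle 1-3 | P2 3-7 | P1 7-20 | P4 20-21 | P3 21-38 | P5 38-56 |
Completion: P0=1  P1=20  P2=7  P3=38  P4=21  P5=56
Waiting(P3) = turnaround − burst = 34 − 17 = 17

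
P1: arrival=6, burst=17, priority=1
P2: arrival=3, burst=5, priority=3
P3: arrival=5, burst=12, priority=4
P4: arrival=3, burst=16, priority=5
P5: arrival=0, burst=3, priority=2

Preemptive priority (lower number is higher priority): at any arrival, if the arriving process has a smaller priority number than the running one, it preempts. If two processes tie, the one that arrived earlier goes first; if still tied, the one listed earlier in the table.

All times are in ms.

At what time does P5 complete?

3

Schedule: | P5 0-3 | P2 3-6 | P1 6-23 | P2 23-25 | P3 25-37 | P4 37-53 |
Completion: P1=23  P2=25  P3=37  P4=53  P5=3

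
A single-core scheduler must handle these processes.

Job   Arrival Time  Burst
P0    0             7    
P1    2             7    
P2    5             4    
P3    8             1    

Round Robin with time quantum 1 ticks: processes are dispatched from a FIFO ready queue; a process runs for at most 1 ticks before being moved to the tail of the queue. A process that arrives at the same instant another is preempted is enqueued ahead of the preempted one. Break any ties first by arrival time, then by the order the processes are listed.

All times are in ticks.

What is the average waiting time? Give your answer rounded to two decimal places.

7.25

Timeline: | P0 0-2 | P1 2-3 | P0 3-4 | P1 4-5 | P0 5-6 | P2 6-7 | P1 7-8 | P0 8-9 | P2 9-10 | P3 10-11 | P1 11-12 | P0 12-13 | P2 13-14 | P1 14-15 | P0 15-16 | P2 16-17 | P1 17-19 |
Completion: P0=16  P1=19  P2=17  P3=11
Turnaround (C−A): P0=16  P1=17  P2=12  P3=3
Waiting times: P0=9, P1=10, P2=8, P3=2
Average waiting = (9+10+8+2) / 4 = 29/4 = 7.25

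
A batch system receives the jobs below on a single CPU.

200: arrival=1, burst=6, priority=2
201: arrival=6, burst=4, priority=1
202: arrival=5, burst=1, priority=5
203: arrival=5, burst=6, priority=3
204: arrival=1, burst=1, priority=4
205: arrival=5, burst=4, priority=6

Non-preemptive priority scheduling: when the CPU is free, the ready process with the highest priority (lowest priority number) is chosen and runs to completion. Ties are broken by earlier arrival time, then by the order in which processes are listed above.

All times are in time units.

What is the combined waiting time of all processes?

50

Gantt: | idle 0-1 | 200 1-7 | 201 7-11 | 203 11-17 | 204 17-18 | 202 18-19 | 205 19-23 |
Completion: 200=7  201=11  202=19  203=17  204=18  205=23
Waiting = turnaround − burst: 200=0, 201=1, 202=13, 203=6, 204=16, 205=14
Total waiting = 0 + 1 + 13 + 6 + 16 + 14 = 50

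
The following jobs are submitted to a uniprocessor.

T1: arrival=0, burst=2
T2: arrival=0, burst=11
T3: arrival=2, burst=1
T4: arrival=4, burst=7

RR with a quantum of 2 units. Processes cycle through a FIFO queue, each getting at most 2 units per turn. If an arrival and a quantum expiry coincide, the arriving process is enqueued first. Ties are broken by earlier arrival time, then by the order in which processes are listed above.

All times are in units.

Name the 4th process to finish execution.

Schedule: | T1 0-2 | T2 2-4 | T3 4-5 | T4 5-7 | T2 7-9 | T4 9-11 | T2 11-13 | T4 13-15 | T2 15-17 | T4 17-18 | T2 18-21 |
Completion: T1=2  T2=21  T3=5  T4=18
Turnaround (C−A): T1=2  T2=21  T3=3  T4=14
Finish order: T1 → T3 → T4 → T2

T2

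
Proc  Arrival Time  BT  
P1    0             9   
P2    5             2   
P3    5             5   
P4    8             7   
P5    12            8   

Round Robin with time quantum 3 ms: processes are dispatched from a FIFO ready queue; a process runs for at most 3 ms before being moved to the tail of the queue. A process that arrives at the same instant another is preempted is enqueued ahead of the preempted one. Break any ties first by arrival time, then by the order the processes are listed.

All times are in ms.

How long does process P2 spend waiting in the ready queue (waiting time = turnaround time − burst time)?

1

Gantt: | P1 0-6 | P2 6-8 | P3 8-11 | P1 11-14 | P4 14-17 | P3 17-19 | P5 19-22 | P4 22-25 | P5 25-28 | P4 28-29 | P5 29-31 |
Completion: P1=14  P2=8  P3=19  P4=29  P5=31
Turnaround (C−A): P1=14  P2=3  P3=14  P4=21  P5=19
Waiting(P2) = turnaround − burst = 3 − 2 = 1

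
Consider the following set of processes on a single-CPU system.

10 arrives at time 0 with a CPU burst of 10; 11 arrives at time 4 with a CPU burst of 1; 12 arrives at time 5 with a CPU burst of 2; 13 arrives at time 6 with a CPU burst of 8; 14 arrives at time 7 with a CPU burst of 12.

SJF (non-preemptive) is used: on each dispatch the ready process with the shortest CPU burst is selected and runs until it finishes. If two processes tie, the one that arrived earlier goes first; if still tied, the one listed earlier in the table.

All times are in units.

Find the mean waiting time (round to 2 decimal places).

6.60

Gantt: | 10 0-10 | 11 10-11 | 12 11-13 | 13 13-21 | 14 21-33 |
Completion: 10=10  11=11  12=13  13=21  14=33
Turnaround (C−A): 10=10  11=7  12=8  13=15  14=26
Waiting times: 10=0, 11=6, 12=6, 13=7, 14=14
Average waiting = (0+6+6+7+14) / 5 = 33/5 = 6.60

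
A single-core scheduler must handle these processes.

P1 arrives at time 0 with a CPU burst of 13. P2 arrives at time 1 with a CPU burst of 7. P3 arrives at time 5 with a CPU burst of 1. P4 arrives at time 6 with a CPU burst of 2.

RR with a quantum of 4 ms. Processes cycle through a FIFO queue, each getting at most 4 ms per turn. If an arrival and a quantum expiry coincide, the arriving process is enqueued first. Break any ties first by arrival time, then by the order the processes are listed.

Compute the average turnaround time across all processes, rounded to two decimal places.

14.25

Schedule: | P1 0-4 | P2 4-8 | P1 8-12 | P3 12-13 | P4 13-15 | P2 15-18 | P1 18-23 |
Completion: P1=23  P2=18  P3=13  P4=15
Turnaround (C−A): P1=23  P2=17  P3=8  P4=9
Turnaround times: P1=23, P2=17, P3=8, P4=9
Average turnaround = (23+17+8+9) / 4 = 57/4 = 14.25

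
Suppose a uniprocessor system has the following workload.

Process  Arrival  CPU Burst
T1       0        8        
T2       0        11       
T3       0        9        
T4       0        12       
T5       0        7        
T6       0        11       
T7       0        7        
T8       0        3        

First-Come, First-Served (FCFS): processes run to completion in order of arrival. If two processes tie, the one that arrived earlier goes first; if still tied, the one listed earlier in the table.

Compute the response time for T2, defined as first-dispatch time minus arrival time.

8

Schedule: | T1 0-8 | T2 8-19 | T3 19-28 | T4 28-40 | T5 40-47 | T6 47-58 | T7 58-65 | T8 65-68 |
Completion: T1=8  T2=19  T3=28  T4=40  T5=47  T6=58  T7=65  T8=68
Turnaround (C−A): T1=8  T2=19  T3=28  T4=40  T5=47  T6=58  T7=65  T8=68
Response(T2) = first start − arrival = 8 − 0 = 8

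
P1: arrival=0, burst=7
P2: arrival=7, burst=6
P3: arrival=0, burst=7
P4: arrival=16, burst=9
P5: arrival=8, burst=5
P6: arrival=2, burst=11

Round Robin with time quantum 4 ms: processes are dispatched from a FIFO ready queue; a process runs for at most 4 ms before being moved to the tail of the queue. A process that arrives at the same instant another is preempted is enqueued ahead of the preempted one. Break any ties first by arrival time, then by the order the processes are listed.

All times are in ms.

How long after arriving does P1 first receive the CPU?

0

Gantt: | P1 0-4 | P3 4-8 | P6 8-12 | P1 12-15 | P2 15-19 | P5 19-23 | P3 23-26 | P6 26-30 | P4 30-34 | P2 34-36 | P5 36-37 | P6 37-40 | P4 40-45 |
Completion: P1=15  P2=36  P3=26  P4=45  P5=37  P6=40
Turnaround (C−A): P1=15  P2=29  P3=26  P4=29  P5=29  P6=38
Response(P1) = first start − arrival = 0 − 0 = 0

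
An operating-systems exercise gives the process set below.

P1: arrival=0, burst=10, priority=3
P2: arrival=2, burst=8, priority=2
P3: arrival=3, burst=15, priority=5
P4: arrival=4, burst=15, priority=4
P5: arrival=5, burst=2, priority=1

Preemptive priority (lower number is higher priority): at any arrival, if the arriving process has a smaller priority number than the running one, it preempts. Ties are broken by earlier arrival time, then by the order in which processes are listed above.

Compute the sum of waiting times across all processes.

Timeline: | P1 0-2 | P2 2-5 | P5 5-7 | P2 7-12 | P1 12-20 | P4 20-35 | P3 35-50 |
Completion: P1=20  P2=12  P3=50  P4=35  P5=7
Turnaround (C−A): P1=20  P2=10  P3=47  P4=31  P5=2
Waiting = turnaround − burst: P1=10, P2=2, P3=32, P4=16, P5=0
Total waiting = 10 + 2 + 32 + 16 + 0 = 60

60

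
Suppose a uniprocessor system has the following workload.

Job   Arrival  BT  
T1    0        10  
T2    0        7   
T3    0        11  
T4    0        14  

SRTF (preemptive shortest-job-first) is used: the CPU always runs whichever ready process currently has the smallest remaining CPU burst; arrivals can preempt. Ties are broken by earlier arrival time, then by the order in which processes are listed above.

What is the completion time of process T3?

Timeline: | T2 0-7 | T1 7-17 | T3 17-28 | T4 28-42 |
Completion: T1=17  T2=7  T3=28  T4=42
Turnaround (C−A): T1=17  T2=7  T3=28  T4=42

28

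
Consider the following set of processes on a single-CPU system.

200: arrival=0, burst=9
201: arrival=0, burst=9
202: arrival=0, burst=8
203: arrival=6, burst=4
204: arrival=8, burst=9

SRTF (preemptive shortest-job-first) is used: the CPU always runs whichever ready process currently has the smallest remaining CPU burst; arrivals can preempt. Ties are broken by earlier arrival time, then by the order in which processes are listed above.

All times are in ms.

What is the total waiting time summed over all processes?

57

Gantt: | 202 0-8 | 203 8-12 | 200 12-21 | 201 21-30 | 204 30-39 |
Completion: 200=21  201=30  202=8  203=12  204=39
Turnaround (C−A): 200=21  201=30  202=8  203=6  204=31
Waiting = turnaround − burst: 200=12, 201=21, 202=0, 203=2, 204=22
Total waiting = 12 + 21 + 0 + 2 + 22 = 57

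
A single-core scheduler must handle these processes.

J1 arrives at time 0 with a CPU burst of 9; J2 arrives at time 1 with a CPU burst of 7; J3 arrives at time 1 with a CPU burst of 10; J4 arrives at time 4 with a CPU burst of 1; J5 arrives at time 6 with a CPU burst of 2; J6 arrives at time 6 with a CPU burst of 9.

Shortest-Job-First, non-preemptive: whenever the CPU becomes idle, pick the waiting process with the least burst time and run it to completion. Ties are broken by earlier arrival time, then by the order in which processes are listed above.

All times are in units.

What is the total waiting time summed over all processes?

Gantt: | J1 0-9 | J4 9-10 | J5 10-12 | J2 12-19 | J6 19-28 | J3 28-38 |
Completion: J1=9  J2=19  J3=38  J4=10  J5=12  J6=28
Turnaround (C−A): J1=9  J2=18  J3=37  J4=6  J5=6  J6=22
Waiting = turnaround − burst: J1=0, J2=11, J3=27, J4=5, J5=4, J6=13
Total waiting = 0 + 11 + 27 + 5 + 4 + 13 = 60

60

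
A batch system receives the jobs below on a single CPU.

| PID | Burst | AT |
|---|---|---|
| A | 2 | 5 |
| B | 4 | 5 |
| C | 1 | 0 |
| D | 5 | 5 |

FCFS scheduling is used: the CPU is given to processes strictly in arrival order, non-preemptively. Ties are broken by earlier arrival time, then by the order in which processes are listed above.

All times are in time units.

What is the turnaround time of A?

Schedule: | C 0-1 | idle 1-5 | A 5-7 | B 7-11 | D 11-16 |
Completion: A=7  B=11  C=1  D=16
Turnaround(A) = completion − arrival = 7 − 5 = 2

2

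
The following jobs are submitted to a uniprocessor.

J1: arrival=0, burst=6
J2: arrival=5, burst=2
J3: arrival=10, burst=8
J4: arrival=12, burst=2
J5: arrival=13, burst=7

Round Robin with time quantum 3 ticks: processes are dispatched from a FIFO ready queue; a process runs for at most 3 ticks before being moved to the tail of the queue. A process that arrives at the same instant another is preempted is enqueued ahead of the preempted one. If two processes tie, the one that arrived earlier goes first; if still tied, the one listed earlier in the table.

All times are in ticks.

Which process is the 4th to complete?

Gantt: | J1 0-6 | J2 6-8 | idle 8-10 | J3 10-13 | J4 13-15 | J5 15-18 | J3 18-21 | J5 21-24 | J3 24-26 | J5 26-27 |
Completion: J1=6  J2=8  J3=26  J4=15  J5=27
Finish order: J1 → J2 → J4 → J3 → J5

J3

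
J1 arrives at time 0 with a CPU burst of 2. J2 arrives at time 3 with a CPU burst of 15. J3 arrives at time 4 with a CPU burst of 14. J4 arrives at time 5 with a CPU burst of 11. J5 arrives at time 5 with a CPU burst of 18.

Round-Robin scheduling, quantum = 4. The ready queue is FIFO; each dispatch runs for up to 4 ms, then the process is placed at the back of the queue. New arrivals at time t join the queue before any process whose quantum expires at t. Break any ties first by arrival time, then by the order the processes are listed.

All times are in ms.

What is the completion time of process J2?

Gantt: | J1 0-2 | idle 2-3 | J2 3-7 | J3 7-11 | J4 11-15 | J5 15-19 | J2 19-23 | J3 23-27 | J4 27-31 | J5 31-35 | J2 35-39 | J3 39-43 | J4 43-46 | J5 46-50 | J2 50-53 | J3 53-55 | J5 55-61 |
Completion: J1=2  J2=53  J3=55  J4=46  J5=61
Turnaround (C−A): J1=2  J2=50  J3=51  J4=41  J5=56

53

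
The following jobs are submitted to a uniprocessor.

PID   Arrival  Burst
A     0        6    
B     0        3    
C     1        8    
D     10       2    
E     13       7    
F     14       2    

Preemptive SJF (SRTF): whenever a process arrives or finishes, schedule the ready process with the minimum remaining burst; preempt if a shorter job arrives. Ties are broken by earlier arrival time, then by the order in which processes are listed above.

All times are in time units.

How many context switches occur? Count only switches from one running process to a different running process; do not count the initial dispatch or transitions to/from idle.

Gantt: | B 0-3 | A 3-9 | C 9-10 | D 10-12 | C 12-14 | F 14-16 | C 16-21 | E 21-28 |
Completion: A=9  B=3  C=21  D=12  E=28  F=16
Turnaround (C−A): A=9  B=3  C=20  D=2  E=15  F=2

7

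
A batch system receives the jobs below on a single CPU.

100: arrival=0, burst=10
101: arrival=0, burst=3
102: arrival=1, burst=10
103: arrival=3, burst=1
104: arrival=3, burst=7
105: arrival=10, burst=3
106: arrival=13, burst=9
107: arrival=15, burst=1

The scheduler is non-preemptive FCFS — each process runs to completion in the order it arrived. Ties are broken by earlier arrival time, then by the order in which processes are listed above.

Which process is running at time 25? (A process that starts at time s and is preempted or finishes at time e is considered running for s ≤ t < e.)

104

Schedule: | 100 0-10 | 101 10-13 | 102 13-23 | 103 23-24 | 104 24-31 | 105 31-34 | 106 34-43 | 107 43-44 |
Completion: 100=10  101=13  102=23  103=24  104=31  105=34  106=43  107=44
Turnaround (C−A): 100=10  101=13  102=22  103=21  104=28  105=24  106=30  107=29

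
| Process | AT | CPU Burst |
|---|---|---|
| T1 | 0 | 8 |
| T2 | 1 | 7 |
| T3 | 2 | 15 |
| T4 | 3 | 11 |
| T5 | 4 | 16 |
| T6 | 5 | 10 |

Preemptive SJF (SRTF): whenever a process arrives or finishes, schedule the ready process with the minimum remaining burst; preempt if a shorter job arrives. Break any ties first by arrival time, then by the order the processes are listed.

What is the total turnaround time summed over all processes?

187

Schedule: | T1 0-8 | T2 8-15 | T6 15-25 | T4 25-36 | T3 36-51 | T5 51-67 |
Completion: T1=8  T2=15  T3=51  T4=36  T5=67  T6=25
Turnaround (C−A): T1=8  T2=14  T3=49  T4=33  T5=63  T6=20
Turnaround = completion − arrival: T1=8, T2=14, T3=49, T4=33, T5=63, T6=20
Total turnaround = 8 + 14 + 49 + 33 + 63 + 20 = 187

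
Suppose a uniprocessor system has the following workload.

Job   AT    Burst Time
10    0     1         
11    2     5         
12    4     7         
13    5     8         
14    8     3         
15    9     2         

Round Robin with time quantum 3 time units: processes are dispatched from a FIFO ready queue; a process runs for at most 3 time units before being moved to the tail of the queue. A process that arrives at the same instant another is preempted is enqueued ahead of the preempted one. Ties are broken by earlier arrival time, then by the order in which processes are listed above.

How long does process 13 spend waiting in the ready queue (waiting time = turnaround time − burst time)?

14

Timeline: | 10 0-1 | idle 1-2 | 11 2-5 | 12 5-8 | 13 8-11 | 11 11-13 | 14 13-16 | 12 16-19 | 15 19-21 | 13 21-24 | 12 24-25 | 13 25-27 |
Completion: 10=1  11=13  12=25  13=27  14=16  15=21
Turnaround (C−A): 10=1  11=11  12=21  13=22  14=8  15=12
Waiting(13) = turnaround − burst = 22 − 8 = 14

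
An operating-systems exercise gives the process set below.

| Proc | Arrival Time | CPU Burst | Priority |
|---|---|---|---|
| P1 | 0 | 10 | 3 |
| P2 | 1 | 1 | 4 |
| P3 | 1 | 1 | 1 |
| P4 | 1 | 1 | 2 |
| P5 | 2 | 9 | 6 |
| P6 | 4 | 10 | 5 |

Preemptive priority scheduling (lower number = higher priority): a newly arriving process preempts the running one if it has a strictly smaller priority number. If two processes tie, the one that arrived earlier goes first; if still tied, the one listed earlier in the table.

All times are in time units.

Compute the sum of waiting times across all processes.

44

Schedule: | P1 0-1 | P3 1-2 | P4 2-3 | P1 3-12 | P2 12-13 | P6 13-23 | P5 23-32 |
Completion: P1=12  P2=13  P3=2  P4=3  P5=32  P6=23
Waiting = turnaround − burst: P1=2, P2=11, P3=0, P4=1, P5=21, P6=9
Total waiting = 2 + 11 + 0 + 1 + 21 + 9 = 44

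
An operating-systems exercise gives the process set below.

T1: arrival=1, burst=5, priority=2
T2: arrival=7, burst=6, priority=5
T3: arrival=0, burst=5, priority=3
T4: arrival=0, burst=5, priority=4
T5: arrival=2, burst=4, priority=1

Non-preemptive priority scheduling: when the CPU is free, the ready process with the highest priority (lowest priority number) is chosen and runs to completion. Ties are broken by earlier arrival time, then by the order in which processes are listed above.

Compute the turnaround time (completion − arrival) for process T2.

18

Schedule: | T3 0-5 | T5 5-9 | T1 9-14 | T4 14-19 | T2 19-25 |
Completion: T1=14  T2=25  T3=5  T4=19  T5=9
Turnaround (C−A): T1=13  T2=18  T3=5  T4=19  T5=7
Turnaround(T2) = completion − arrival = 25 − 7 = 18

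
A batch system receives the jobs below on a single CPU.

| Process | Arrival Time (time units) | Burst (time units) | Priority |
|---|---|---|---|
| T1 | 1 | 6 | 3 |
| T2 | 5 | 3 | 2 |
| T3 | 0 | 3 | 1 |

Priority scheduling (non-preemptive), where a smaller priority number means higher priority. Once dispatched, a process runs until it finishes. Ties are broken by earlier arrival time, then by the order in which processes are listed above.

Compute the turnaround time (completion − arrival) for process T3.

Schedule: | T3 0-3 | T1 3-9 | T2 9-12 |
Completion: T1=9  T2=12  T3=3
Turnaround (C−A): T1=8  T2=7  T3=3
Turnaround(T3) = completion − arrival = 3 − 0 = 3

3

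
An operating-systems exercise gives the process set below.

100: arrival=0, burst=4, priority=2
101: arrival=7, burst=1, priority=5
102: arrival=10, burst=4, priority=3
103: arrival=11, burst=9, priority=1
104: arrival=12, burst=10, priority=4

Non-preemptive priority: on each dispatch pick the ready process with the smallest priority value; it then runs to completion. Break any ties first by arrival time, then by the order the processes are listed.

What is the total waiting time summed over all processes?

14

Schedule: | 100 0-4 | idle 4-7 | 101 7-8 | idle 8-10 | 102 10-14 | 103 14-23 | 104 23-33 |
Completion: 100=4  101=8  102=14  103=23  104=33
Waiting = turnaround − burst: 100=0, 101=0, 102=0, 103=3, 104=11
Total waiting = 0 + 0 + 0 + 3 + 11 = 14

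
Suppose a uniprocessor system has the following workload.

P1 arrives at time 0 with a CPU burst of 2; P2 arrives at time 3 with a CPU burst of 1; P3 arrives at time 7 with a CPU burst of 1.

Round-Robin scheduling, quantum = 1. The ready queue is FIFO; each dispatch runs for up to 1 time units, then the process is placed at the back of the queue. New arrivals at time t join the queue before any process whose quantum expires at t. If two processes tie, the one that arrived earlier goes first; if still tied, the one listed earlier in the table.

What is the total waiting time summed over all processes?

Gantt: | P1 0-2 | idle 2-3 | P2 3-4 | idle 4-7 | P3 7-8 |
Completion: P1=2  P2=4  P3=8
Turnaround (C−A): P1=2  P2=1  P3=1
Waiting = turnaround − burst: P1=0, P2=0, P3=0
Total waiting = 0 + 0 + 0 = 0

0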